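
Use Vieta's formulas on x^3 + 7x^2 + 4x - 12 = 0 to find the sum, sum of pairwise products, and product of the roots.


Monic cubic x^3+bx^2+cx+d=0: sum=-b, pairwise sum=c, product=-d.
b=7, c=4, d=-12
r1+r2+r3 = -7
r1r2+r1r3+r2r3 = 4
r1r2r3 = 12


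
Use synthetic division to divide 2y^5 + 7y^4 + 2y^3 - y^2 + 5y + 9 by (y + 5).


Synthetic division with c = -5. Coefficients: 2, 7, 2, -1, 5, 9
Bring down 2.
  2 * -5 = -10; -10 + 7 = -3
  -3 * -5 = 15; 15 + 2 = 17
  17 * -5 = -85; -85 - 1 = -86
  -86 * -5 = 430; 430 + 5 = 435
  435 * -5 = -2175; -2175 + 9 = -2166
Quotient: 2y^4 - 3y^3 + 17y^2 - 86y + 435, Remainder: -2166


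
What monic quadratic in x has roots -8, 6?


p(x) = (x + 8)(x - 6)
Expand: x^2 + 2x - 48


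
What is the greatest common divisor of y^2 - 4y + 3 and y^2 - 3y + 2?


Factor each:
  y^2 - 4y + 3 = (y - 1)(y - 3)
  y^2 - 3y + 2 = (y - 1)(y - 2)
Common monic factor: y - 1


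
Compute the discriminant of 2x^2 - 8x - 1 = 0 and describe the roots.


D = b^2 - 4ac = (-8)^2 - 4(2)(-1) = 64 + 8 = 72
Since D > 0: two distinct irrational roots


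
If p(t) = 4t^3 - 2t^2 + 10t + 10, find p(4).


Using direct substitution:
  4 * (4)^3 = 256
  -2 * (4)^2 = -32
  10 * (4)^1 = 40
  constant: 10
Sum = 256 - 32 + 40 + 10 = 274


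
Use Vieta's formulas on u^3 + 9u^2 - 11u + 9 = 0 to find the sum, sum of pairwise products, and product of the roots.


Monic cubic u^3+bu^2+cu+d=0: sum=-b, pairwise sum=c, product=-d.
b=9, c=-11, d=9
r1+r2+r3 = -9
r1r2+r1r3+r2r3 = -11
r1r2r3 = -9


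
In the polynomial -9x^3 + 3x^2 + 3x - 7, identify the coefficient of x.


Read off the coefficient of x: 3


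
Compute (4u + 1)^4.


Expand (4u + 1)^4 by repeated multiplication:
  (4u + 1)^2 = 16u^2 + 8u + 1
  (4u + 1)^3 = 64u^3 + 48u^2 + 12u + 1
= 256u^4 + 256u^3 + 96u^2 + 16u + 1


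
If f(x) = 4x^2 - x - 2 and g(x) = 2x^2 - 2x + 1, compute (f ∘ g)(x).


Substitute g(x) into f:
f(g(x)) = 4*(2x^2 - 2x + 1)^2 + (-1)*(2x^2 - 2x + 1) + (-2)
(2x^2 - 2x + 1)^2 = 4x^4 - 8x^3 + 8x^2 - 4x + 1
Expand and combine: 16x^4 - 32x^3 + 30x^2 - 14x + 1


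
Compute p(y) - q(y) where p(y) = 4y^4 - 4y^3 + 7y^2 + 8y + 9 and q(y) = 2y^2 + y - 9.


Distribute the minus sign:
  (4y^4 - 4y^3 + 7y^2 + 8y + 9)
- (2y^2 + y - 9)
Negate second polynomial: -2y^2 - y + 9
Add: 4y^4 - 4y^3 + 5y^2 + 7y + 18


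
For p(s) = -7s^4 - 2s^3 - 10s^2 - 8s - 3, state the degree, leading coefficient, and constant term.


Highest power of s is 4, with coefficient -7. Constant term is -3.
Degree = 4, leading coefficient = -7, constant term = -3


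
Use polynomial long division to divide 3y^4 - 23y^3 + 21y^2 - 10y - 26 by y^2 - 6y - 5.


(3y^4 - 23y^3 + 21y^2 - 10y - 26) / (y^2 - 6y - 5)
Step 1: 3y^2 * (y^2 - 6y - 5) = 3y^4 - 18y^3 - 15y^2; subtract.
Step 2: -5y * (y^2 - 6y - 5) = -5y^3 + 30y^2 + 25y; subtract.
Step 3: 6 * (y^2 - 6y - 5) = 6y^2 - 36y - 30; subtract.
Quotient: 3y^2 - 5y + 6, Remainder: y + 4


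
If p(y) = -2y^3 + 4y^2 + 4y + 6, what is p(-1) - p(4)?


p(-1) = 8
p(4) = -42
p(-1) - p(4) = 8 + 42 = 50


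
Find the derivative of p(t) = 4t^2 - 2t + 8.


Apply the power rule term by term:
  d/dt(4t^2) = 8t
  d/dt(-2t) = -2
  d/dt(8) = 0
p'(t) = 8t - 2


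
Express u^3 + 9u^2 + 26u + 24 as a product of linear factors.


Try integer roots (divisors of 24). u=-4: p(-4)=0.
Divide out (u + 4): quotient is u^2 + 5u + 6.
Factor the quadratic: (u + 3)(u + 2)
Result: (u + 4)(u + 3)(u + 2)


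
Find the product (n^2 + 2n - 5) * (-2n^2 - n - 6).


Distribute each term of the first polynomial:
  (n^2)(-2n^2 - n - 6) = -2n^4 - n^3 - 6n^2
  (2n)(-2n^2 - n - 6) = -4n^3 - 2n^2 - 12n
  (-5)(-2n^2 - n - 6) = 10n^2 + 5n + 30
Sum: -2n^4 - 5n^3 + 2n^2 - 7n + 30


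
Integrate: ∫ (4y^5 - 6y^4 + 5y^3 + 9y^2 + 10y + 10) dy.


Reverse power rule on each term:
  ∫ 4y^5 dy = (2/3)y^6
  ∫ -6y^4 dy = -(6/5)y^5
  ∫ 5y^3 dy = (5/4)y^4
  ∫ 9y^2 dy = 3y^3
  ∫ 10y dy = 5y^2
  ∫ 10 dy = 10y
F(y) = (2/3)y^6 - (6/5)y^5 + (5/4)y^4 + 3y^3 + 5y^2 + 10y + C


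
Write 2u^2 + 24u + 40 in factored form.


Roots satisfy r1 + r2 = -b/a = -12 and r1*r2 = c/a = 20.
So r1 = -2, r2 = -10.
2u^2 + 24u + 40 = 2(u - r1)(u - r2) = 2(u + 2)(u + 10)


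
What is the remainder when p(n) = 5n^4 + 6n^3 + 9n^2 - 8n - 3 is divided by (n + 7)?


By the Remainder Theorem, the remainder equals p(-7):
  5*(-7)^4 = 12005
  6*(-7)^3 = -2058
  9*(-7)^2 = 441
  -8*(-7)^1 = 56
  constant: -3
Sum: 12005 - 2058 + 441 + 56 - 3 = 10441


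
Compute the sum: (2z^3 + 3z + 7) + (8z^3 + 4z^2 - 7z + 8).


Align terms by degree and add:
  2z^3 + 3z + 7
+ 8z^3 + 4z^2 - 7z + 8
= 10z^3 + 4z^2 - 4z + 15


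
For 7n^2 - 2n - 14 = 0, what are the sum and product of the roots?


For an^2+bn+c=0: sum = -b/a, product = c/a.
a=7, b=-2, c=-14
Sum = -(-2)/7 = 2/7
Product = (-14)/7 = -2


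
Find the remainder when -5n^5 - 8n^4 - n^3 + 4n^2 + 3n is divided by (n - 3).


By the Remainder Theorem, the remainder equals p(3):
  -5*(3)^5 = -1215
  -8*(3)^4 = -648
  -1*(3)^3 = -27
  4*(3)^2 = 36
  3*(3)^1 = 9
  constant: 0
Sum: -1215 - 648 - 27 + 36 + 9 + 0 = -1845


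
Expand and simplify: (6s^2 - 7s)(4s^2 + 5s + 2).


Distribute each term of the first polynomial:
  (6s^2)(4s^2 + 5s + 2) = 24s^4 + 30s^3 + 12s^2
  (-7s)(4s^2 + 5s + 2) = -28s^3 - 35s^2 - 14s
Sum: 24s^4 + 2s^3 - 23s^2 - 14s


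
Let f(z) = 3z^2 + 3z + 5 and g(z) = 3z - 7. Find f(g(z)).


Substitute g(z) into f:
f(g(z)) = 3*(3z - 7)^2 + 3*(3z - 7) + 5
(3z - 7)^2 = 9z^2 - 42z + 49
Expand and combine: 27z^2 - 117z + 131


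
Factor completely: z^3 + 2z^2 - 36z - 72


Try integer roots (divisors of -72). z=6: p(6)=0.
Divide out (z - 6): quotient is z^2 + 8z + 12.
Factor the quadratic: (z + 6)(z + 2)
Result: (z - 6)(z + 6)(z + 2)


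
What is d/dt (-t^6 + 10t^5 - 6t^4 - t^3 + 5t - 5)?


Apply the power rule term by term:
  d/dt(-t^6) = -6t^5
  d/dt(10t^5) = 50t^4
  d/dt(-6t^4) = -24t^3
  d/dt(-t^3) = -3t^2
  d/dt(5t) = 5
  d/dt(-5) = 0
p'(t) = -6t^5 + 50t^4 - 24t^3 - 3t^2 + 5


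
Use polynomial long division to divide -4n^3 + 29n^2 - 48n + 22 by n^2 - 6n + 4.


(-4n^3 + 29n^2 - 48n + 22) / (n^2 - 6n + 4)
Step 1: -4n * (n^2 - 6n + 4) = -4n^3 + 24n^2 - 16n; subtract.
Step 2: 5 * (n^2 - 6n + 4) = 5n^2 - 30n + 20; subtract.
Quotient: -4n + 5, Remainder: -2n + 2


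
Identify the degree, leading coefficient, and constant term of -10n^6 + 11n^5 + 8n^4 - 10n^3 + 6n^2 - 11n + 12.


Highest power of n is 6, with coefficient -10. Constant term is 12.
Degree = 6, leading coefficient = -10, constant term = 12


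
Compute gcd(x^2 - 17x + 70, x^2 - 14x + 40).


Factor each:
  x^2 - 17x + 70 = (x - 10)(x - 7)
  x^2 - 14x + 40 = (x - 10)(x - 4)
Common monic factor: x - 10


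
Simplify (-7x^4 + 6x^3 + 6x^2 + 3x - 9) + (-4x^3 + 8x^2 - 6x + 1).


Align terms by degree and add:
  -7x^4 + 6x^3 + 6x^2 + 3x - 9
  -4x^3 + 8x^2 - 6x + 1
= -7x^4 + 2x^3 + 14x^2 - 3x - 8


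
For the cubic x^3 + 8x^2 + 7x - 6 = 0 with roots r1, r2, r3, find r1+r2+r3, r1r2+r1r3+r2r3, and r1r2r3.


Monic cubic x^3+bx^2+cx+d=0: sum=-b, pairwise sum=c, product=-d.
b=8, c=7, d=-6
r1+r2+r3 = -8
r1r2+r1r3+r2r3 = 7
r1r2r3 = 6


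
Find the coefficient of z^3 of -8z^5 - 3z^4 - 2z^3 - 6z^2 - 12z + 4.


Read off the coefficient of z^3: -2


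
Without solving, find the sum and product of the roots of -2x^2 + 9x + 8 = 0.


For ax^2+bx+c=0: sum = -b/a, product = c/a.
a=-2, b=9, c=8
Sum = -(9)/-2 = 9/2
Product = (8)/-2 = -4


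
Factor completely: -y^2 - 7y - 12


Roots satisfy r1 + r2 = -b/a = -7 and r1*r2 = c/a = 12.
So r1 = -4, r2 = -3.
-y^2 - 7y - 12 = -(y - r1)(y - r2) = -(y + 4)(y + 3)


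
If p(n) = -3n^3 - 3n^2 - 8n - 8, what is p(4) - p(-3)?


p(4) = -280
p(-3) = 70
p(4) - p(-3) = -280 - 70 = -350


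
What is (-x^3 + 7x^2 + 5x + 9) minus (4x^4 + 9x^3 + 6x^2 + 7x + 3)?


Distribute the minus sign:
  (-x^3 + 7x^2 + 5x + 9)
- (4x^4 + 9x^3 + 6x^2 + 7x + 3)
Negate second polynomial: -4x^4 - 9x^3 - 6x^2 - 7x - 3
Add: -4x^4 - 10x^3 + x^2 - 2x + 6


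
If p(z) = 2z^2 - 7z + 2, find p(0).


Using direct substitution:
  2 * (0)^2 = 0
  -7 * (0)^1 = 0
  constant: 2
Sum = 0 + 0 + 2 = 2


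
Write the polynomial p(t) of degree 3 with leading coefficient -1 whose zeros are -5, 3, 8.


p(t) = -(t + 5)(t - 3)(t - 8)
Expand: -t^3 + 6t^2 + 31t - 120


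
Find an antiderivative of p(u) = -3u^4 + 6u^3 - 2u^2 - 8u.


Reverse power rule on each term:
  ∫ -3u^4 du = -(3/5)u^5
  ∫ 6u^3 du = (3/2)u^4
  ∫ -2u^2 du = -(2/3)u^3
  ∫ -8u du = -4u^2
F(u) = -(3/5)u^5 + (3/2)u^4 - (2/3)u^3 - 4u^2 + C


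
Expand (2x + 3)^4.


Expand (2x + 3)^4 by repeated multiplication:
  (2x + 3)^2 = 4x^2 + 12x + 9
  (2x + 3)^3 = 8x^3 + 36x^2 + 54x + 27
= 16x^4 + 96x^3 + 216x^2 + 216x + 81


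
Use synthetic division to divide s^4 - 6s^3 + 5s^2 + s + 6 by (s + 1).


Synthetic division with c = -1. Coefficients: 1, -6, 5, 1, 6
Bring down 1.
  1 * -1 = -1; -1 - 6 = -7
  -7 * -1 = 7; 7 + 5 = 12
  12 * -1 = -12; -12 + 1 = -11
  -11 * -1 = 11; 11 + 6 = 17
Quotient: s^3 - 7s^2 + 12s - 11, Remainder: 17


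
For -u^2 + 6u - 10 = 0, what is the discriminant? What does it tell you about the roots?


D = b^2 - 4ac = (6)^2 - 4(-1)(-10) = 36 - 40 = -4
Since D < 0: two complex conjugate roots (no real roots)


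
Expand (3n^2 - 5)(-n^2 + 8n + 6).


Distribute each term of the first polynomial:
  (3n^2)(-n^2 + 8n + 6) = -3n^4 + 24n^3 + 18n^2
  (-5)(-n^2 + 8n + 6) = 5n^2 - 40n - 30
Sum: -3n^4 + 24n^3 + 23n^2 - 40n - 30


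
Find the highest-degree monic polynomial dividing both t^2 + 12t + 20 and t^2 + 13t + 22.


Factor each:
  t^2 + 12t + 20 = (t + 2)(t + 10)
  t^2 + 13t + 22 = (t + 2)(t + 11)
Common monic factor: t + 2


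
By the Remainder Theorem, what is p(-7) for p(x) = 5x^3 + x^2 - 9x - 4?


By the Remainder Theorem, the remainder equals p(-7):
  5*(-7)^3 = -1715
  1*(-7)^2 = 49
  -9*(-7)^1 = 63
  constant: -4
Sum: -1715 + 49 + 63 - 4 = -1607


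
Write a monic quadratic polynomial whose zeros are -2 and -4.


p(z) = (z + 2)(z + 4)
Expand: z^2 + 6z + 8


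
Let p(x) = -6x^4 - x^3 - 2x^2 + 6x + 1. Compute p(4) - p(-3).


p(4) = -1607
p(-3) = -494
p(4) - p(-3) = -1607 + 494 = -1113


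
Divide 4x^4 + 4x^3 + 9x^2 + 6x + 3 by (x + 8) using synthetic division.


Synthetic division with c = -8. Coefficients: 4, 4, 9, 6, 3
Bring down 4.
  4 * -8 = -32; -32 + 4 = -28
  -28 * -8 = 224; 224 + 9 = 233
  233 * -8 = -1864; -1864 + 6 = -1858
  -1858 * -8 = 14864; 14864 + 3 = 14867
Quotient: 4x^3 - 28x^2 + 233x - 1858, Remainder: 14867


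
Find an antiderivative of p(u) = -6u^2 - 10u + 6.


Reverse power rule on each term:
  ∫ -6u^2 du = -2u^3
  ∫ -10u du = -5u^2
  ∫ 6 du = 6u
F(u) = -2u^3 - 5u^2 + 6u + C


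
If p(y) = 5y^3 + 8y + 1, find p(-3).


Using direct substitution:
  5 * (-3)^3 = -135
  0 * (-3)^2 = 0
  8 * (-3)^1 = -24
  constant: 1
Sum = -135 + 0 - 24 + 1 = -158


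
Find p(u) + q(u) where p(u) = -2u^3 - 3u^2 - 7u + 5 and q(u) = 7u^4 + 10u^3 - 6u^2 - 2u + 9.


Align terms by degree and add:
  -2u^3 - 3u^2 - 7u + 5
+ 7u^4 + 10u^3 - 6u^2 - 2u + 9
= 7u^4 + 8u^3 - 9u^2 - 9u + 14


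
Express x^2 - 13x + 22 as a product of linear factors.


Roots satisfy r1 + r2 = -b/a = 13 and r1*r2 = c/a = 22.
So r1 = 2, r2 = 11.
x^2 - 13x + 22 = (x - r1)(x - r2) = (x - 2)(x - 11)


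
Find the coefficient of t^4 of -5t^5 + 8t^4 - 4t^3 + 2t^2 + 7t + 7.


Read off the coefficient of t^4: 8


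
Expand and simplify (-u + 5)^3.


Expand (-u + 5)^3 by repeated multiplication:
  (-u + 5)^2 = u^2 - 10u + 25
= -u^3 + 15u^2 - 75u + 125


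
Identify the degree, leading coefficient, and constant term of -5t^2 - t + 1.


Highest power of t is 2, with coefficient -5. Constant term is 1.
Degree = 2, leading coefficient = -5, constant term = 1


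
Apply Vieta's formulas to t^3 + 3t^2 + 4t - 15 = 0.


Monic cubic t^3+bt^2+ct+d=0: sum=-b, pairwise sum=c, product=-d.
b=3, c=4, d=-15
r1+r2+r3 = -3
r1r2+r1r3+r2r3 = 4
r1r2r3 = 15


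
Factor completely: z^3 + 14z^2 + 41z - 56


Try integer roots (divisors of -56). z=-7: p(-7)=0.
Divide out (z + 7): quotient is z^2 + 7z - 8.
Factor the quadratic: (z - 1)(z + 8)
Result: (z + 7)(z - 1)(z + 8)


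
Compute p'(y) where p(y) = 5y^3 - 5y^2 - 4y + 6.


Apply the power rule term by term:
  d/dy(5y^3) = 15y^2
  d/dy(-5y^2) = -10y
  d/dy(-4y) = -4
  d/dy(6) = 0
p'(y) = 15y^2 - 10y - 4


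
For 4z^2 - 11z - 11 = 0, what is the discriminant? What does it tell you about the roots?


D = b^2 - 4ac = (-11)^2 - 4(4)(-11) = 121 + 176 = 297
Since D > 0: two distinct irrational roots


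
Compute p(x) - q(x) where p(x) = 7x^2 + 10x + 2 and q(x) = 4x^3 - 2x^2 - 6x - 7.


Distribute the minus sign:
  (7x^2 + 10x + 2)
- (4x^3 - 2x^2 - 6x - 7)
Negate second polynomial: -4x^3 + 2x^2 + 6x + 7
Add: -4x^3 + 9x^2 + 16x + 9


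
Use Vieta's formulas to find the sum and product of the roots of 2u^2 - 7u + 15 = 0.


For au^2+bu+c=0: sum = -b/a, product = c/a.
a=2, b=-7, c=15
Sum = -(-7)/2 = 7/2
Product = (15)/2 = 15/2


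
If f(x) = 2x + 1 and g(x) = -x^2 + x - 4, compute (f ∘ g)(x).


Substitute g(x) into f:
f(g(x)) = 2*(-x^2 + x - 4) + 1
Expand and combine: -2x^2 + 2x - 7


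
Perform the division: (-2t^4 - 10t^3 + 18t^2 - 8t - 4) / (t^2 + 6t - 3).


(-2t^4 - 10t^3 + 18t^2 - 8t - 4) / (t^2 + 6t - 3)
Step 1: -2t^2 * (t^2 + 6t - 3) = -2t^4 - 12t^3 + 6t^2; subtract.
Step 2: 2t * (t^2 + 6t - 3) = 2t^3 + 12t^2 - 6t; subtract.
Step 3: 0 * (t^2 + 6t - 3) = 0; subtract.
Quotient: -2t^2 + 2t, Remainder: -2t - 4


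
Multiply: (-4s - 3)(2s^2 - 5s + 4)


Distribute each term of the first polynomial:
  (-4s)(2s^2 - 5s + 4) = -8s^3 + 20s^2 - 16s
  (-3)(2s^2 - 5s + 4) = -6s^2 + 15s - 12
Sum: -8s^3 + 14s^2 - s - 12


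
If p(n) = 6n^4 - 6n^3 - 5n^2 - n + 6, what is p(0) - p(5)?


p(0) = 6
p(5) = 2876
p(0) - p(5) = 6 - 2876 = -2870


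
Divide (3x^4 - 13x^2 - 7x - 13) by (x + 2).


(3x^4 - 13x^2 - 7x - 13) / (x + 2)
Step 1: 3x^3 * (x + 2) = 3x^4 + 6x^3; subtract.
Step 2: -6x^2 * (x + 2) = -6x^3 - 12x^2; subtract.
Step 3: -x * (x + 2) = -x^2 - 2x; subtract.
Step 4: -5 * (x + 2) = -5x - 10; subtract.
Quotient: 3x^3 - 6x^2 - x - 5, Remainder: -3


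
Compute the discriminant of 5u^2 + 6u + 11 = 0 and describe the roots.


D = b^2 - 4ac = (6)^2 - 4(5)(11) = 36 - 220 = -184
Since D < 0: two complex conjugate roots (no real roots)


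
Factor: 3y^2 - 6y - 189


Roots satisfy r1 + r2 = -b/a = 2 and r1*r2 = c/a = -63.
So r1 = 9, r2 = -7.
3y^2 - 6y - 189 = 3(y - r1)(y - r2) = 3(y - 9)(y + 7)


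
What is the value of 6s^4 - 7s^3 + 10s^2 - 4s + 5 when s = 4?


Using direct substitution:
  6 * (4)^4 = 1536
  -7 * (4)^3 = -448
  10 * (4)^2 = 160
  -4 * (4)^1 = -16
  constant: 5
Sum = 1536 - 448 + 160 - 16 + 5 = 1237


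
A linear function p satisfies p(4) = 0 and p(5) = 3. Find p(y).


p(y) = my + b. Using p(4)=0, p(5)=3:
m = (0 - 3)/(4 - 5) = -3/-1 = 3
b = 0 - m*(4) = 0 - 12 = -12
p(y) = 3y - 12


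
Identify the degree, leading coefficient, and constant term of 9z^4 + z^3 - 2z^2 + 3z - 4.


Highest power of z is 4, with coefficient 9. Constant term is -4.
Degree = 4, leading coefficient = 9, constant term = -4


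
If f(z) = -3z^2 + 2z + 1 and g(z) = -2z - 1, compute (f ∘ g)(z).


Substitute g(z) into f:
f(g(z)) = -3*(-2z - 1)^2 + 2*(-2z - 1) + 1
(-2z - 1)^2 = 4z^2 + 4z + 1
Expand and combine: -12z^2 - 16z - 4


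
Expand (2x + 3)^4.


Expand (2x + 3)^4 by repeated multiplication:
  (2x + 3)^2 = 4x^2 + 12x + 9
  (2x + 3)^3 = 8x^3 + 36x^2 + 54x + 27
= 16x^4 + 96x^3 + 216x^2 + 216x + 81


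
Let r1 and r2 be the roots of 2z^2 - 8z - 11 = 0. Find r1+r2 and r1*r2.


For az^2+bz+c=0: sum = -b/a, product = c/a.
a=2, b=-8, c=-11
Sum = -(-8)/2 = 4
Product = (-11)/2 = -11/2


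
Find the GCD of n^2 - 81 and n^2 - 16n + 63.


Factor each:
  n^2 - 81 = (n - 9)(n + 9)
  n^2 - 16n + 63 = (n - 9)(n - 7)
Common monic factor: n - 9


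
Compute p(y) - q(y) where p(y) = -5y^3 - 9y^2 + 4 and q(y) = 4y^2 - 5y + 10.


Distribute the minus sign:
  (-5y^3 - 9y^2 + 4)
- (4y^2 - 5y + 10)
Negate second polynomial: -4y^2 + 5y - 10
Add: -5y^3 - 13y^2 + 5y - 6


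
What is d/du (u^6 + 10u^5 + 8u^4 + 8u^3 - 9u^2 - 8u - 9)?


Apply the power rule term by term:
  d/du(u^6) = 6u^5
  d/du(10u^5) = 50u^4
  d/du(8u^4) = 32u^3
  d/du(8u^3) = 24u^2
  d/du(-9u^2) = -18u
  d/du(-8u) = -8
  d/du(-9) = 0
p'(u) = 6u^5 + 50u^4 + 32u^3 + 24u^2 - 18u - 8


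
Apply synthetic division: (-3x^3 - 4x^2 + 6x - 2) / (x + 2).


Synthetic division with c = -2. Coefficients: -3, -4, 6, -2
Bring down -3.
  -3 * -2 = 6; 6 - 4 = 2
  2 * -2 = -4; -4 + 6 = 2
  2 * -2 = -4; -4 - 2 = -6
Quotient: -3x^2 + 2x + 2, Remainder: -6


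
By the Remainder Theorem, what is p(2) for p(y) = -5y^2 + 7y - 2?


By the Remainder Theorem, the remainder equals p(2):
  -5*(2)^2 = -20
  7*(2)^1 = 14
  constant: -2
Sum: -20 + 14 - 2 = -8


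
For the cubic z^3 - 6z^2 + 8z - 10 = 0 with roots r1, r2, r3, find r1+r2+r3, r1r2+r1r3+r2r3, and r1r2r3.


Monic cubic z^3+bz^2+cz+d=0: sum=-b, pairwise sum=c, product=-d.
b=-6, c=8, d=-10
r1+r2+r3 = 6
r1r2+r1r3+r2r3 = 8
r1r2r3 = 10


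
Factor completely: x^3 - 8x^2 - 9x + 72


Try integer roots (divisors of 72). x=8: p(8)=0.
Divide out (x - 8): quotient is x^2 - 9.
Factor the quadratic: (x - 3)(x + 3)
Result: (x - 8)(x - 3)(x + 3)


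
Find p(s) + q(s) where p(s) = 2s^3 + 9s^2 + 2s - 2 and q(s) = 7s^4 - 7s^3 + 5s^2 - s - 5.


Align terms by degree and add:
  2s^3 + 9s^2 + 2s - 2
+ 7s^4 - 7s^3 + 5s^2 - s - 5
= 7s^4 - 5s^3 + 14s^2 + s - 7


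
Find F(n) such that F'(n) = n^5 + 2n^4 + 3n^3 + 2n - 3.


Reverse power rule on each term:
  ∫ n^5 dn = (1/6)n^6
  ∫ 2n^4 dn = (2/5)n^5
  ∫ 3n^3 dn = (3/4)n^4
  ∫ 2n dn = n^2
  ∫ -3 dn = -3n
F(n) = (1/6)n^6 + (2/5)n^5 + (3/4)n^4 + n^2 - 3n + C


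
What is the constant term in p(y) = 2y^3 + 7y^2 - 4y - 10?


Read off the constant term: -10


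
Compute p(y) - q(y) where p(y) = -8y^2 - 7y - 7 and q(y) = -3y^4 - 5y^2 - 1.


Distribute the minus sign:
  (-8y^2 - 7y - 7)
- (-3y^4 - 5y^2 - 1)
Negate second polynomial: 3y^4 + 5y^2 + 1
Add: 3y^4 - 3y^2 - 7y - 6


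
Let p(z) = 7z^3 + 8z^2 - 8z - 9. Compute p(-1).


Using direct substitution:
  7 * (-1)^3 = -7
  8 * (-1)^2 = 8
  -8 * (-1)^1 = 8
  constant: -9
Sum = -7 + 8 + 8 - 9 = 0


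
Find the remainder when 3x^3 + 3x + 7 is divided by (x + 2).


By the Remainder Theorem, the remainder equals p(-2):
  3*(-2)^3 = -24
  0*(-2)^2 = 0
  3*(-2)^1 = -6
  constant: 7
Sum: -24 + 0 - 6 + 7 = -23


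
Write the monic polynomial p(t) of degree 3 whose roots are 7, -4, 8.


p(t) = (t - 7)(t + 4)(t - 8)
Expand: t^3 - 11t^2 - 4t + 224


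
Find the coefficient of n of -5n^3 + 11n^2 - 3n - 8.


Read off the coefficient of n: -3


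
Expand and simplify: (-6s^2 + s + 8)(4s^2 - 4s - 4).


Distribute each term of the first polynomial:
  (-6s^2)(4s^2 - 4s - 4) = -24s^4 + 24s^3 + 24s^2
  (s)(4s^2 - 4s - 4) = 4s^3 - 4s^2 - 4s
  (8)(4s^2 - 4s - 4) = 32s^2 - 32s - 32
Sum: -24s^4 + 28s^3 + 52s^2 - 36s - 32


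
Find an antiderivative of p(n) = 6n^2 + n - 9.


Reverse power rule on each term:
  ∫ 6n^2 dn = 2n^3
  ∫ n dn = (1/2)n^2
  ∫ -9 dn = -9n
F(n) = 2n^3 + (1/2)n^2 - 9n + C


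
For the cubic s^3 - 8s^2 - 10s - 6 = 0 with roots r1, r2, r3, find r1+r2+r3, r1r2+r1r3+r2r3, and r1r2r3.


Monic cubic s^3+bs^2+cs+d=0: sum=-b, pairwise sum=c, product=-d.
b=-8, c=-10, d=-6
r1+r2+r3 = 8
r1r2+r1r3+r2r3 = -10
r1r2r3 = 6


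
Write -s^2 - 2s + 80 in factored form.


Roots satisfy r1 + r2 = -b/a = -2 and r1*r2 = c/a = -80.
So r1 = -10, r2 = 8.
-s^2 - 2s + 80 = -(s - r1)(s - r2) = -(s + 10)(s - 8)


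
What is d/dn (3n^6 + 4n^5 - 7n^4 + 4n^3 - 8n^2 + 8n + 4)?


Apply the power rule term by term:
  d/dn(3n^6) = 18n^5
  d/dn(4n^5) = 20n^4
  d/dn(-7n^4) = -28n^3
  d/dn(4n^3) = 12n^2
  d/dn(-8n^2) = -16n
  d/dn(8n) = 8
  d/dn(4) = 0
p'(n) = 18n^5 + 20n^4 - 28n^3 + 12n^2 - 16n + 8


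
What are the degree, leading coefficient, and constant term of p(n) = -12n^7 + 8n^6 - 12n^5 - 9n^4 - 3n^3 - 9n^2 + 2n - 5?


Highest power of n is 7, with coefficient -12. Constant term is -5.
Degree = 7, leading coefficient = -12, constant term = -5


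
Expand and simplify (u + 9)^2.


Expand (u + 9)^2 by repeated multiplication:
= u^2 + 18u + 81


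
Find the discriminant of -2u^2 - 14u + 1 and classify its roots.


D = b^2 - 4ac = (-14)^2 - 4(-2)(1) = 196 + 8 = 204
Since D > 0: two distinct irrational roots


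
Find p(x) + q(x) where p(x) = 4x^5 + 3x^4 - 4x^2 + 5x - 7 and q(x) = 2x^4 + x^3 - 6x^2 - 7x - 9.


Align terms by degree and add:
  4x^5 + 3x^4 - 4x^2 + 5x - 7
+ 2x^4 + x^3 - 6x^2 - 7x - 9
= 4x^5 + 5x^4 + x^3 - 10x^2 - 2x - 16


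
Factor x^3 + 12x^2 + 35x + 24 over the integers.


Try integer roots (divisors of 24). x=-1: p(-1)=0.
Divide out (x + 1): quotient is x^2 + 11x + 24.
Factor the quadratic: (x + 8)(x + 3)
Result: (x + 1)(x + 8)(x + 3)


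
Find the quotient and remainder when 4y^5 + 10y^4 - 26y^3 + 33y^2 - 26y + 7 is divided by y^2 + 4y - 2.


(4y^5 + 10y^4 - 26y^3 + 33y^2 - 26y + 7) / (y^2 + 4y - 2)
Step 1: 4y^3 * (y^2 + 4y - 2) = 4y^5 + 16y^4 - 8y^3; subtract.
Step 2: -6y^2 * (y^2 + 4y - 2) = -6y^4 - 24y^3 + 12y^2; subtract.
Step 3: 6y * (y^2 + 4y - 2) = 6y^3 + 24y^2 - 12y; subtract.
Step 4: -3 * (y^2 + 4y - 2) = -3y^2 - 12y + 6; subtract.
Quotient: 4y^3 - 6y^2 + 6y - 3, Remainder: -2y + 1


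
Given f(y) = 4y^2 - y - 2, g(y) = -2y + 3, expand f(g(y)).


Substitute g(y) into f:
f(g(y)) = 4*(-2y + 3)^2 + (-1)*(-2y + 3) + (-2)
(-2y + 3)^2 = 4y^2 - 12y + 9
Expand and combine: 16y^2 - 46y + 31


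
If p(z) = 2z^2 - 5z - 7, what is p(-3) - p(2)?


p(-3) = 26
p(2) = -9
p(-3) - p(2) = 26 + 9 = 35


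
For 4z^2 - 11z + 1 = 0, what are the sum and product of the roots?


For az^2+bz+c=0: sum = -b/a, product = c/a.
a=4, b=-11, c=1
Sum = -(-11)/4 = 11/4
Product = (1)/4 = 1/4


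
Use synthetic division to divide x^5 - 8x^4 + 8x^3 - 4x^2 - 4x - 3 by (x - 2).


Synthetic division with c = 2. Coefficients: 1, -8, 8, -4, -4, -3
Bring down 1.
  1 * 2 = 2; 2 - 8 = -6
  -6 * 2 = -12; -12 + 8 = -4
  -4 * 2 = -8; -8 - 4 = -12
  -12 * 2 = -24; -24 - 4 = -28
  -28 * 2 = -56; -56 - 3 = -59
Quotient: x^4 - 6x^3 - 4x^2 - 12x - 28, Remainder: -59


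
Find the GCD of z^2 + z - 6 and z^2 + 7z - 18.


Factor each:
  z^2 + z - 6 = (z - 2)(z + 3)
  z^2 + 7z - 18 = (z - 2)(z + 9)
Common monic factor: z - 2


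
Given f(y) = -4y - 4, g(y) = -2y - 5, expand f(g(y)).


Substitute g(y) into f:
f(g(y)) = -4*(-2y - 5) + (-4)
Expand and combine: 8y + 16


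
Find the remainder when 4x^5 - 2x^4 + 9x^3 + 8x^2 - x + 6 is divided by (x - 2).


By the Remainder Theorem, the remainder equals p(2):
  4*(2)^5 = 128
  -2*(2)^4 = -32
  9*(2)^3 = 72
  8*(2)^2 = 32
  -1*(2)^1 = -2
  constant: 6
Sum: 128 - 32 + 72 + 32 - 2 + 6 = 204


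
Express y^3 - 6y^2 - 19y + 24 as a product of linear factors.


Try integer roots (divisors of 24). y=8: p(8)=0.
Divide out (y - 8): quotient is y^2 + 2y - 3.
Factor the quadratic: (y + 3)(y - 1)
Result: (y - 8)(y + 3)(y - 1)


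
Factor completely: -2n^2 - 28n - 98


Roots satisfy r1 + r2 = -b/a = -14 and r1*r2 = c/a = 49.
So r1 = -7, r2 = -7.
-2n^2 - 28n - 98 = -2(n - r1)(n - r2) = -2(n + 7)(n + 7)


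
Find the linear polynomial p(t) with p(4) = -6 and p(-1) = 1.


p(t) = mt + b. Using p(4)=-6, p(-1)=1:
m = (-6 - 1)/(4 + 1) = -7/5 = -7/5
b = -6 - m*(4) = -6 + 28/5 = -2/5
p(t) = -(7/5)t - (2/5)


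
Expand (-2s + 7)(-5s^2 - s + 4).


Distribute each term of the first polynomial:
  (-2s)(-5s^2 - s + 4) = 10s^3 + 2s^2 - 8s
  (7)(-5s^2 - s + 4) = -35s^2 - 7s + 28
Sum: 10s^3 - 33s^2 - 15s + 28


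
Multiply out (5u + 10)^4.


Expand (5u + 10)^4 by repeated multiplication:
  (5u + 10)^2 = 25u^2 + 100u + 100
  (5u + 10)^3 = 125u^3 + 750u^2 + 1500u + 1000
= 625u^4 + 5000u^3 + 15000u^2 + 20000u + 10000


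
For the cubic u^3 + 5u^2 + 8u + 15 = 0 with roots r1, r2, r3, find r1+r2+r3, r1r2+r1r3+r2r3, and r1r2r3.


Monic cubic u^3+bu^2+cu+d=0: sum=-b, pairwise sum=c, product=-d.
b=5, c=8, d=15
r1+r2+r3 = -5
r1r2+r1r3+r2r3 = 8
r1r2r3 = -15


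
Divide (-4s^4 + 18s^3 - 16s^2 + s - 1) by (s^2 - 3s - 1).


(-4s^4 + 18s^3 - 16s^2 + s - 1) / (s^2 - 3s - 1)
Step 1: -4s^2 * (s^2 - 3s - 1) = -4s^4 + 12s^3 + 4s^2; subtract.
Step 2: 6s * (s^2 - 3s - 1) = 6s^3 - 18s^2 - 6s; subtract.
Step 3: -2 * (s^2 - 3s - 1) = -2s^2 + 6s + 2; subtract.
Quotient: -4s^2 + 6s - 2, Remainder: s - 3


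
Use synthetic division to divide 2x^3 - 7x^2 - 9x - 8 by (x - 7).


Synthetic division with c = 7. Coefficients: 2, -7, -9, -8
Bring down 2.
  2 * 7 = 14; 14 - 7 = 7
  7 * 7 = 49; 49 - 9 = 40
  40 * 7 = 280; 280 - 8 = 272
Quotient: 2x^2 + 7x + 40, Remainder: 272


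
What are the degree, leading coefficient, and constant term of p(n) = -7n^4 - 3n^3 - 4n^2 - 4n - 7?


Highest power of n is 4, with coefficient -7. Constant term is -7.
Degree = 4, leading coefficient = -7, constant term = -7


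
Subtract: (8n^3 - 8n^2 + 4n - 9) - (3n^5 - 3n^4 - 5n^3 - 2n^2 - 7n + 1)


Distribute the minus sign:
  (8n^3 - 8n^2 + 4n - 9)
- (3n^5 - 3n^4 - 5n^3 - 2n^2 - 7n + 1)
Negate second polynomial: -3n^5 + 3n^4 + 5n^3 + 2n^2 + 7n - 1
Add: -3n^5 + 3n^4 + 13n^3 - 6n^2 + 11n - 10


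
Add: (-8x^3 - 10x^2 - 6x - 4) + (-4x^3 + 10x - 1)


Align terms by degree and add:
  -8x^3 - 10x^2 - 6x - 4
  -4x^3 + 10x - 1
= -12x^3 - 10x^2 + 4x - 5


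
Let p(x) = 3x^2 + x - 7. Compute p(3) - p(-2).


p(3) = 23
p(-2) = 3
p(3) - p(-2) = 23 - 3 = 20


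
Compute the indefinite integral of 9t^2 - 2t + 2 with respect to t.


Reverse power rule on each term:
  ∫ 9t^2 dt = 3t^3
  ∫ -2t dt = -t^2
  ∫ 2 dt = 2t
F(t) = 3t^3 - t^2 + 2t + C


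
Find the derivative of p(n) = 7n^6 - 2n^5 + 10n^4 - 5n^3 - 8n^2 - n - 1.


Apply the power rule term by term:
  d/dn(7n^6) = 42n^5
  d/dn(-2n^5) = -10n^4
  d/dn(10n^4) = 40n^3
  d/dn(-5n^3) = -15n^2
  d/dn(-8n^2) = -16n
  d/dn(-n) = -1
  d/dn(-1) = 0
p'(n) = 42n^5 - 10n^4 + 40n^3 - 15n^2 - 16n - 1


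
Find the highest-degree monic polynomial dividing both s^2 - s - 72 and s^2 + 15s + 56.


Factor each:
  s^2 - s - 72 = (s + 8)(s - 9)
  s^2 + 15s + 56 = (s + 8)(s + 7)
Common monic factor: s + 8


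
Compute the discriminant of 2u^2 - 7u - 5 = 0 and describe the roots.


D = b^2 - 4ac = (-7)^2 - 4(2)(-5) = 49 + 40 = 89
Since D > 0: two distinct irrational roots


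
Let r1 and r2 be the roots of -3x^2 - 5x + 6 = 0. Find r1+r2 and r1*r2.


For ax^2+bx+c=0: sum = -b/a, product = c/a.
a=-3, b=-5, c=6
Sum = -(-5)/-3 = -5/3
Product = (6)/-3 = -2


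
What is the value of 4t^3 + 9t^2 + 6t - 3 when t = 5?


Using direct substitution:
  4 * (5)^3 = 500
  9 * (5)^2 = 225
  6 * (5)^1 = 30
  constant: -3
Sum = 500 + 225 + 30 - 3 = 752


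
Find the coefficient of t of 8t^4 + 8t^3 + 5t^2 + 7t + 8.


Read off the coefficient of t: 7


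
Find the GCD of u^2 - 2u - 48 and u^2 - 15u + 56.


Factor each:
  u^2 - 2u - 48 = (u - 8)(u + 6)
  u^2 - 15u + 56 = (u - 8)(u - 7)
Common monic factor: u - 8


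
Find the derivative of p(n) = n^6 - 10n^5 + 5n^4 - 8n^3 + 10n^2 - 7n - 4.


Apply the power rule term by term:
  d/dn(n^6) = 6n^5
  d/dn(-10n^5) = -50n^4
  d/dn(5n^4) = 20n^3
  d/dn(-8n^3) = -24n^2
  d/dn(10n^2) = 20n
  d/dn(-7n) = -7
  d/dn(-4) = 0
p'(n) = 6n^5 - 50n^4 + 20n^3 - 24n^2 + 20n - 7


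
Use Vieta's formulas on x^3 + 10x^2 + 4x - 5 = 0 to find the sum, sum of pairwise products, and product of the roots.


Monic cubic x^3+bx^2+cx+d=0: sum=-b, pairwise sum=c, product=-d.
b=10, c=4, d=-5
r1+r2+r3 = -10
r1r2+r1r3+r2r3 = 4
r1r2r3 = 5


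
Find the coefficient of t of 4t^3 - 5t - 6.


Read off the coefficient of t: -5


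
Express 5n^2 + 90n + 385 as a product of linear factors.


Roots satisfy r1 + r2 = -b/a = -18 and r1*r2 = c/a = 77.
So r1 = -7, r2 = -11.
5n^2 + 90n + 385 = 5(n - r1)(n - r2) = 5(n + 7)(n + 11)


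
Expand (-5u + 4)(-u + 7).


Distribute each term of the first polynomial:
  (-5u)(-u + 7) = 5u^2 - 35u
  (4)(-u + 7) = -4u + 28
Sum: 5u^2 - 39u + 28


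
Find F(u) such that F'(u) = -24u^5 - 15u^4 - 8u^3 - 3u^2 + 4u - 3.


Reverse power rule on each term:
  ∫ -24u^5 du = -4u^6
  ∫ -15u^4 du = -3u^5
  ∫ -8u^3 du = -2u^4
  ∫ -3u^2 du = -u^3
  ∫ 4u du = 2u^2
  ∫ -3 du = -3u
F(u) = -4u^6 - 3u^5 - 2u^4 - u^3 + 2u^2 - 3u + C


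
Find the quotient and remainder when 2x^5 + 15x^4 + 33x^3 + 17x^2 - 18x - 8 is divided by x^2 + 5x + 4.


(2x^5 + 15x^4 + 33x^3 + 17x^2 - 18x - 8) / (x^2 + 5x + 4)
Step 1: 2x^3 * (x^2 + 5x + 4) = 2x^5 + 10x^4 + 8x^3; subtract.
Step 2: 5x^2 * (x^2 + 5x + 4) = 5x^4 + 25x^3 + 20x^2; subtract.
Step 3: 0 * (x^2 + 5x + 4) = 0; subtract.
Step 4: -3 * (x^2 + 5x + 4) = -3x^2 - 15x - 12; subtract.
Quotient: 2x^3 + 5x^2 - 3, Remainder: -3x + 4


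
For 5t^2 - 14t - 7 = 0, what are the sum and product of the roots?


For at^2+bt+c=0: sum = -b/a, product = c/a.
a=5, b=-14, c=-7
Sum = -(-14)/5 = 14/5
Product = (-7)/5 = -7/5


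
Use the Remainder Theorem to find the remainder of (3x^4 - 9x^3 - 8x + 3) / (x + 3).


By the Remainder Theorem, the remainder equals p(-3):
  3*(-3)^4 = 243
  -9*(-3)^3 = 243
  0*(-3)^2 = 0
  -8*(-3)^1 = 24
  constant: 3
Sum: 243 + 243 + 0 + 24 + 3 = 513


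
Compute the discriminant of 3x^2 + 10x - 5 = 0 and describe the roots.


D = b^2 - 4ac = (10)^2 - 4(3)(-5) = 100 + 60 = 160
Since D > 0: two distinct irrational roots


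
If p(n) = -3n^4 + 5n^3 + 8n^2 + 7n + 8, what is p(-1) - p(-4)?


p(-1) = 1
p(-4) = -980
p(-1) - p(-4) = 1 + 980 = 981


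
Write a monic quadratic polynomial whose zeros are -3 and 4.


p(x) = (x + 3)(x - 4)
Expand: x^2 - x - 12


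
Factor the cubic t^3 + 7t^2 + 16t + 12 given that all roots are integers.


Try integer roots (divisors of 12). t=-3: p(-3)=0.
Divide out (t + 3): quotient is t^2 + 4t + 4.
Factor the quadratic: (t + 2)(t + 2)
Result: (t + 3)(t + 2)(t + 2)


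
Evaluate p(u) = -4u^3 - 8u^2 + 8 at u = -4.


Using direct substitution:
  -4 * (-4)^3 = 256
  -8 * (-4)^2 = -128
  0 * (-4)^1 = 0
  constant: 8
Sum = 256 - 128 + 0 + 8 = 136


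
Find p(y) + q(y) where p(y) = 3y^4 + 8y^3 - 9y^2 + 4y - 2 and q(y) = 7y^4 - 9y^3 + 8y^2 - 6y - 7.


Align terms by degree and add:
  3y^4 + 8y^3 - 9y^2 + 4y - 2
+ 7y^4 - 9y^3 + 8y^2 - 6y - 7
= 10y^4 - y^3 - y^2 - 2y - 9


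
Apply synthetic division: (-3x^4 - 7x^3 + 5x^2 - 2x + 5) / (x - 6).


Synthetic division with c = 6. Coefficients: -3, -7, 5, -2, 5
Bring down -3.
  -3 * 6 = -18; -18 - 7 = -25
  -25 * 6 = -150; -150 + 5 = -145
  -145 * 6 = -870; -870 - 2 = -872
  -872 * 6 = -5232; -5232 + 5 = -5227
Quotient: -3x^3 - 25x^2 - 145x - 872, Remainder: -5227


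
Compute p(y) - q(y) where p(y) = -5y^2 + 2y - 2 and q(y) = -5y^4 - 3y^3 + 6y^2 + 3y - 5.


Distribute the minus sign:
  (-5y^2 + 2y - 2)
- (-5y^4 - 3y^3 + 6y^2 + 3y - 5)
Negate second polynomial: 5y^4 + 3y^3 - 6y^2 - 3y + 5
Add: 5y^4 + 3y^3 - 11y^2 - y + 3


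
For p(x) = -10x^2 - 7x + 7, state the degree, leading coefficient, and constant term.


Highest power of x is 2, with coefficient -10. Constant term is 7.
Degree = 2, leading coefficient = -10, constant term = 7


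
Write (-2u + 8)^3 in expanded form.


Expand (-2u + 8)^3 by repeated multiplication:
  (-2u + 8)^2 = 4u^2 - 32u + 64
= -8u^3 + 96u^2 - 384u + 512


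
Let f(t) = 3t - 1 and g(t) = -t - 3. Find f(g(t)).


Substitute g(t) into f:
f(g(t)) = 3*(-t - 3) + (-1)
Expand and combine: -3t - 10


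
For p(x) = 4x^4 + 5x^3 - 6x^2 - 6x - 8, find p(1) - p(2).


p(1) = -11
p(2) = 60
p(1) - p(2) = -11 - 60 = -71


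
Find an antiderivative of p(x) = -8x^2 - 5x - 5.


Reverse power rule on each term:
  ∫ -8x^2 dx = -(8/3)x^3
  ∫ -5x dx = -(5/2)x^2
  ∫ -5 dx = -5x
F(x) = -(8/3)x^3 - (5/2)x^2 - 5x + C


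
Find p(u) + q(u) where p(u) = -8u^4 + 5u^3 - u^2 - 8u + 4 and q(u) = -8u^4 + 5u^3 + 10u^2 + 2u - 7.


Align terms by degree and add:
  -8u^4 + 5u^3 - u^2 - 8u + 4
  -8u^4 + 5u^3 + 10u^2 + 2u - 7
= -16u^4 + 10u^3 + 9u^2 - 6u - 3


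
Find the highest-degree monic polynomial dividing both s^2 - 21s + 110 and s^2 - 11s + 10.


Factor each:
  s^2 - 21s + 110 = (s - 10)(s - 11)
  s^2 - 11s + 10 = (s - 10)(s - 1)
Common monic factor: s - 10


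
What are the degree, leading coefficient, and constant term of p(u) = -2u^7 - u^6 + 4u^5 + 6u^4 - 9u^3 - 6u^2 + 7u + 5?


Highest power of u is 7, with coefficient -2. Constant term is 5.
Degree = 7, leading coefficient = -2, constant term = 5


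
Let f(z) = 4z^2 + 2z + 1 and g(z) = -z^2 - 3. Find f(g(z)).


Substitute g(z) into f:
f(g(z)) = 4*(-z^2 - 3)^2 + 2*(-z^2 - 3) + 1
(-z^2 - 3)^2 = z^4 + 6z^2 + 9
Expand and combine: 4z^4 + 22z^2 + 31


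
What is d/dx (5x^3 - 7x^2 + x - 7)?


Apply the power rule term by term:
  d/dx(5x^3) = 15x^2
  d/dx(-7x^2) = -14x
  d/dx(x) = 1
  d/dx(-7) = 0
p'(x) = 15x^2 - 14x + 1


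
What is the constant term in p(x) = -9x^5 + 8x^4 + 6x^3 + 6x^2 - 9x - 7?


Read off the constant term: -7


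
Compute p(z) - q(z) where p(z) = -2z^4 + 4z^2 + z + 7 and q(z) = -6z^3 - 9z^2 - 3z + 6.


Distribute the minus sign:
  (-2z^4 + 4z^2 + z + 7)
- (-6z^3 - 9z^2 - 3z + 6)
Negate second polynomial: 6z^3 + 9z^2 + 3z - 6
Add: -2z^4 + 6z^3 + 13z^2 + 4z + 1


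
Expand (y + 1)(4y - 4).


Distribute each term of the first polynomial:
  (y)(4y - 4) = 4y^2 - 4y
  (1)(4y - 4) = 4y - 4
Sum: 4y^2 - 4


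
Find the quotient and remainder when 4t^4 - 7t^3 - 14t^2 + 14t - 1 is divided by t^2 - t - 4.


(4t^4 - 7t^3 - 14t^2 + 14t - 1) / (t^2 - t - 4)
Step 1: 4t^2 * (t^2 - t - 4) = 4t^4 - 4t^3 - 16t^2; subtract.
Step 2: -3t * (t^2 - t - 4) = -3t^3 + 3t^2 + 12t; subtract.
Step 3: -1 * (t^2 - t - 4) = -t^2 + t + 4; subtract.
Quotient: 4t^2 - 3t - 1, Remainder: t - 5


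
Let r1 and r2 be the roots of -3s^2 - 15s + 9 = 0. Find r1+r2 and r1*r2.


For as^2+bs+c=0: sum = -b/a, product = c/a.
a=-3, b=-15, c=9
Sum = -(-15)/-3 = -5
Product = (9)/-3 = -3


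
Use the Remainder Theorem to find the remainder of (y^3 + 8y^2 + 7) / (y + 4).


By the Remainder Theorem, the remainder equals p(-4):
  1*(-4)^3 = -64
  8*(-4)^2 = 128
  0*(-4)^1 = 0
  constant: 7
Sum: -64 + 128 + 0 + 7 = 71


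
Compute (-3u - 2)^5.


Expand (-3u - 2)^5 by repeated multiplication:
  (-3u - 2)^2 = 9u^2 + 12u + 4
  (-3u - 2)^3 = -27u^3 - 54u^2 - 36u - 8
  (-3u - 2)^4 = 81u^4 + 216u^3 + 216u^2 + 96u + 16
= -243u^5 - 810u^4 - 1080u^3 - 720u^2 - 240u - 32


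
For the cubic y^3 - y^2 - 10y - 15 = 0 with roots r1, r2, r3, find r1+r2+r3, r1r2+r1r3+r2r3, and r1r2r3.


Monic cubic y^3+by^2+cy+d=0: sum=-b, pairwise sum=c, product=-d.
b=-1, c=-10, d=-15
r1+r2+r3 = 1
r1r2+r1r3+r2r3 = -10
r1r2r3 = 15


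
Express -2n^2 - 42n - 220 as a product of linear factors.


Roots satisfy r1 + r2 = -b/a = -21 and r1*r2 = c/a = 110.
So r1 = -11, r2 = -10.
-2n^2 - 42n - 220 = -2(n - r1)(n - r2) = -2(n + 11)(n + 10)


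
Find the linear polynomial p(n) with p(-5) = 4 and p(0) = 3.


p(n) = mn + b. Using p(-5)=4, p(0)=3:
m = (4 - 3)/(-5) = 1/-5 = -1/5
b = 4 - m*(-5) = 4 - 1 = 3
p(n) = -(1/5)n + 3


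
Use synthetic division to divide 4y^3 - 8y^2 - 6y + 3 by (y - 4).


Synthetic division with c = 4. Coefficients: 4, -8, -6, 3
Bring down 4.
  4 * 4 = 16; 16 - 8 = 8
  8 * 4 = 32; 32 - 6 = 26
  26 * 4 = 104; 104 + 3 = 107
Quotient: 4y^2 + 8y + 26, Remainder: 107


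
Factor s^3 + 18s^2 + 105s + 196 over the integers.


Try integer roots (divisors of 196). s=-4: p(-4)=0.
Divide out (s + 4): quotient is s^2 + 14s + 49.
Factor the quadratic: (s + 7)(s + 7)
Result: (s + 4)(s + 7)(s + 7)


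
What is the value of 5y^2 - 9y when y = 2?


Using direct substitution:
  5 * (2)^2 = 20
  -9 * (2)^1 = -18
  constant: 0
Sum = 20 - 18 + 0 = 2


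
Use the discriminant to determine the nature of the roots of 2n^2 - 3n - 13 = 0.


D = b^2 - 4ac = (-3)^2 - 4(2)(-13) = 9 + 104 = 113
Since D > 0: two distinct irrational roots


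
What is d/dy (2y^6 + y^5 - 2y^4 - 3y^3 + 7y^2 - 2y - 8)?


Apply the power rule term by term:
  d/dy(2y^6) = 12y^5
  d/dy(y^5) = 5y^4
  d/dy(-2y^4) = -8y^3
  d/dy(-3y^3) = -9y^2
  d/dy(7y^2) = 14y
  d/dy(-2y) = -2
  d/dy(-8) = 0
p'(y) = 12y^5 + 5y^4 - 8y^3 - 9y^2 + 14y - 2


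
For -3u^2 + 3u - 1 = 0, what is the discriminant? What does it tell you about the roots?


D = b^2 - 4ac = (3)^2 - 4(-3)(-1) = 9 - 12 = -3
Since D < 0: two complex conjugate roots (no real roots)


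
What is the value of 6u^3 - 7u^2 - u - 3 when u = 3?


Using direct substitution:
  6 * (3)^3 = 162
  -7 * (3)^2 = -63
  -1 * (3)^1 = -3
  constant: -3
Sum = 162 - 63 - 3 - 3 = 93


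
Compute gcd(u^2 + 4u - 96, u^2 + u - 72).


Factor each:
  u^2 + 4u - 96 = (u - 8)(u + 12)
  u^2 + u - 72 = (u - 8)(u + 9)
Common monic factor: u - 8


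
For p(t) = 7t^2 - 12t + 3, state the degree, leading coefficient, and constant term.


Highest power of t is 2, with coefficient 7. Constant term is 3.
Degree = 2, leading coefficient = 7, constant term = 3


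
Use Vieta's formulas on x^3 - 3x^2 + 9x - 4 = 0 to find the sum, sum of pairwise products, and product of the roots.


Monic cubic x^3+bx^2+cx+d=0: sum=-b, pairwise sum=c, product=-d.
b=-3, c=9, d=-4
r1+r2+r3 = 3
r1r2+r1r3+r2r3 = 9
r1r2r3 = 4


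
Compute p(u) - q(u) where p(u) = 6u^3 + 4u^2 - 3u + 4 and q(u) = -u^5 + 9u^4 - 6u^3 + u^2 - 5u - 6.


Distribute the minus sign:
  (6u^3 + 4u^2 - 3u + 4)
- (-u^5 + 9u^4 - 6u^3 + u^2 - 5u - 6)
Negate second polynomial: u^5 - 9u^4 + 6u^3 - u^2 + 5u + 6
Add: u^5 - 9u^4 + 12u^3 + 3u^2 + 2u + 10


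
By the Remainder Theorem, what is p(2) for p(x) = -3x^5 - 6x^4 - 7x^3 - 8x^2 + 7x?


By the Remainder Theorem, the remainder equals p(2):
  -3*(2)^5 = -96
  -6*(2)^4 = -96
  -7*(2)^3 = -56
  -8*(2)^2 = -32
  7*(2)^1 = 14
  constant: 0
Sum: -96 - 96 - 56 - 32 + 14 + 0 = -266


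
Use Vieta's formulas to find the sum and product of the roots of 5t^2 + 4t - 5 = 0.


For at^2+bt+c=0: sum = -b/a, product = c/a.
a=5, b=4, c=-5
Sum = -(4)/5 = -4/5
Product = (-5)/5 = -1


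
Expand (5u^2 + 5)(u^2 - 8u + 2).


Distribute each term of the first polynomial:
  (5u^2)(u^2 - 8u + 2) = 5u^4 - 40u^3 + 10u^2
  (5)(u^2 - 8u + 2) = 5u^2 - 40u + 10
Sum: 5u^4 - 40u^3 + 15u^2 - 40u + 10


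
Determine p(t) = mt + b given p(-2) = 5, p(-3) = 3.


p(t) = mt + b. Using p(-2)=5, p(-3)=3:
m = (5 - 3)/(-2 + 3) = 2/1 = 2
b = 5 - m*(-2) = 5 + 4 = 9
p(t) = 2t + 9


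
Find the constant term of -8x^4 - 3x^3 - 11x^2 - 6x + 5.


Read off the constant term: 5


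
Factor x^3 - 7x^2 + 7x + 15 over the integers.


Try integer roots (divisors of 15). x=5: p(5)=0.
Divide out (x - 5): quotient is x^2 - 2x - 3.
Factor the quadratic: (x - 3)(x + 1)
Result: (x - 5)(x - 3)(x + 1)


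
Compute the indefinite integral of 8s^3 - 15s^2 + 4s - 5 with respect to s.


Reverse power rule on each term:
  ∫ 8s^3 ds = 2s^4
  ∫ -15s^2 ds = -5s^3
  ∫ 4s ds = 2s^2
  ∫ -5 ds = -5s
F(s) = 2s^4 - 5s^3 + 2s^2 - 5s + C


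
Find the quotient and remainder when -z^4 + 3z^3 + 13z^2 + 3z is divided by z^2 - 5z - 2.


(-z^4 + 3z^3 + 13z^2 + 3z) / (z^2 - 5z - 2)
Step 1: -z^2 * (z^2 - 5z - 2) = -z^4 + 5z^3 + 2z^2; subtract.
Step 2: -2z * (z^2 - 5z - 2) = -2z^3 + 10z^2 + 4z; subtract.
Step 3: 1 * (z^2 - 5z - 2) = z^2 - 5z - 2; subtract.
Quotient: -z^2 - 2z + 1, Remainder: 4z + 2
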